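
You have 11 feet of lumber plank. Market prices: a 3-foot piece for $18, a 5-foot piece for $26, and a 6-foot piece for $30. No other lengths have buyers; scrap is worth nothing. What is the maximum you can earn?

62

Consider every possible first cut. f[k] is the best of p[i]+f[k−i] over all sellable i≤k.
f[1] = 0
f[2] = 0
f[3] = 18
f[4] = 18
f[5] = max(18+0, 26+0) = 26
f[6] = max(18+18, 26+0, 30+0) = 36
f[7] = max(18+18, 26+0, 30+0) = 36
f[8] = max(18+26, 26+18, 30+0) = 44
f[9] = max(18+36, 26+18, 30+18) = 54
f[10] = max(18+36, 26+26, 30+18) = 54
f[11] = max(18+44, 26+36, 30+26) = 62
One optimal cutting: 5 + 3 + 3 → $62.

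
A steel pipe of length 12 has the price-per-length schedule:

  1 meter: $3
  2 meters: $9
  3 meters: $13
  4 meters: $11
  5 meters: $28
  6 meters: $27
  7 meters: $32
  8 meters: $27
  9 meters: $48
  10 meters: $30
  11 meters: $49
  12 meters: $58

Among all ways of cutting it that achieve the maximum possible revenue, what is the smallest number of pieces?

3

Let r[k] be the best obtainable value from length k. For each k, try every first piece i and keep the best of price[i] + r[k−i].
r[1] = 3
r[2] = max(3+3, 9+0) = 9
r[3] = max(3+9, 9+3, 13+0) = 13
r[4] = max(3+13, 9+9, 13+3, 11+0) = 18
r[5] = max(3+18, 9+13, 13+9, 11+3, 28+0) = 28
r[6] = max(3+28, 9+18, 13+13, 11+9, 28+3, 27+0) = 31
r[7] = max(3+31, 9+28, 13+18, …, 27+3, 32+0) = 37
r[8] = max(3+37, 9+31, 13+28, …, 32+3, 27+0) = 41
r[9] = max(3+41, 9+37, 13+31, …, 27+3, 48+0) = 48
r[10] = max(3+48, 9+41, 13+37, …, 48+3, 30+0) = 56
r[11] = max(3+56, 9+48, 13+41, …, 30+3, 49+0) = 59
r[12] = max(3+59, 9+56, 13+48, …, 49+3, 58+0) = 65
Maximum revenue is $65.
Now minimize piece count subject to staying optimal: for each k, pieces[k] = 1 + min over i with p[i]+r[k−i]=r[k] of pieces[k−i].
pieces[9] = 1
pieces[10] = 2
pieces[11] = 3
pieces[12] = 3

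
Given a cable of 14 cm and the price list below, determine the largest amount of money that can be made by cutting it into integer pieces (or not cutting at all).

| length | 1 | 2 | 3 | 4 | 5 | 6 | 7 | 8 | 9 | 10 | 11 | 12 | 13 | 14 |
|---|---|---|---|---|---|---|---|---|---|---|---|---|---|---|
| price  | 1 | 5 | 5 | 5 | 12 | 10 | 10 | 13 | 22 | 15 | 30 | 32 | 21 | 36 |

Consider every possible first cut. v[k] is the best of p[i]+v[k−i] over all sellable i≤k.
v[1] = 1
v[2] = max(1+1, 5+0) = 5
v[3] = max(1+5, 5+1, 5+0) = 6
v[4] = max(1+6, 5+5, 5+1, 5+0) = 10
v[5] = max(1+10, 5+6, 5+5, 5+1, 12+0) = 12
v[6] = max(1+12, 5+10, 5+6, 5+5, 12+1, 10+0) = 15
v[7] = max(1+15, 5+12, 5+10, …, 10+1, 10+0) = 17
v[8] = max(1+17, 5+15, 5+12, …, 10+1, 13+0) = 20
v[9] = max(1+20, 5+17, 5+15, …, 13+1, 22+0) = 22
v[10] = max(1+22, 5+20, 5+17, …, 22+1, 15+0) = 25
v[11] = max(1+25, 5+22, 5+20, …, 15+1, 30+0) = 30
v[12] = max(1+30, 5+25, 5+22, …, 30+1, 32+0) = 32
v[13] = max(1+32, 5+30, 5+25, …, 32+1, 21+0) = 35
v[14] = max(1+35, 5+32, 5+30, …, 21+1, 36+0) = 37
One optimal cutting: 12 + 2 → €32 + €5 = €37.

37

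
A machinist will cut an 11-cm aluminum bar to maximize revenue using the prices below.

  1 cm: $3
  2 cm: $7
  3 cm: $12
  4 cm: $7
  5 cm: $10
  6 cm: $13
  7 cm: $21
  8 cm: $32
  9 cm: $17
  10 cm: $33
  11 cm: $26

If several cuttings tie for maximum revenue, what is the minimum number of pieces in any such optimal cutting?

2

Let r[k] be the best obtainable value from length k. For each k, try every first piece i and keep the best of price[i] + r[k−i].
r[1] = 3
r[2] = max(3+3, 7+0) = 7
r[3] = max(3+7, 7+3, 12+0) = 12
r[4] = max(3+12, 7+7, 12+3, 7+0) = 15
r[5] = max(3+15, 7+12, 12+7, 7+3, 10+0) = 19
r[6] = max(3+19, 7+15, 12+12, 7+7, 10+3, 13+0) = 24
r[7] = max(3+24, 7+19, 12+15, …, 13+3, 21+0) = 27
r[8] = max(3+27, 7+24, 12+19, …, 21+3, 32+0) = 32
r[9] = max(3+32, 7+27, 12+24, …, 32+3, 17+0) = 36
r[10] = max(3+36, 7+32, 12+27, …, 17+3, 33+0) = 39
r[11] = max(3+39, 7+36, 12+32, …, 33+3, 26+0) = 44
Maximum revenue is $44.
Now minimize piece count subject to staying optimal: for each k, pieces[k] = 1 + min over i with p[i]+r[k−i]=r[k] of pieces[k−i].
pieces[8] = 1
pieces[9] = 3
pieces[10] = 2
pieces[11] = 2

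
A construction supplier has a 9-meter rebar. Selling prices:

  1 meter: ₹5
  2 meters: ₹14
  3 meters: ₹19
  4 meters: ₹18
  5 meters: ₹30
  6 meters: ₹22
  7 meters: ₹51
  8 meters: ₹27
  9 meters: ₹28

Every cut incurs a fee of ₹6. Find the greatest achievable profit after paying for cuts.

59

Let r[k] be the best obtainable value from length k. For each k, try every first piece i and keep the best of price[i] + r[k−i] minus the 6 cut fee when i<k.
r[1] = 5
r[2] = max(5+5-6, 14+0) = 14
r[3] = max(5+14-6, 14+5-6, 19+0) = 19
r[4] = max(5+19-6, 14+14-6, 19+5-6, 18+0) = 22
r[5] = max(5+22-6, 14+19-6, 19+14-6, 18+5-6, 30+0) = 30
r[6] = max(5+30-6, 14+22-6, 19+19-6, 18+14-6, 30+5-6, 22+0) = 32
r[7] = max(5+32-6, 14+30-6, 19+22-6, …, 22+5-6, 51+0) = 51
r[8] = max(5+51-6, 14+32-6, 19+30-6, …, 51+5-6, 27+0) = 50
r[9] = max(5+50-6, 14+51-6, 19+32-6, …, 27+5-6, 28+0) = 59
One optimal plan: pieces 7 + 2 (1 cut) → ₹65 − ₹6 = ₹59.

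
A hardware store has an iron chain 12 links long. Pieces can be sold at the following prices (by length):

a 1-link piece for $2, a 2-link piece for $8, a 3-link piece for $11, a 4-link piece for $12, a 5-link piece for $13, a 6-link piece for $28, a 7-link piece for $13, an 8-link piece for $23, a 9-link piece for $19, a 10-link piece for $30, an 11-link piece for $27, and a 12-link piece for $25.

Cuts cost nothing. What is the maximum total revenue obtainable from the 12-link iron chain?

Let R[k] be the best obtainable value from length k. For each k, try every first piece i and keep the best of price[i] + R[k−i].
R[1] = 2
R[2] = 8
R[3] = 11
R[4] = 16  (first piece 2, then R[2]=8)
R[5] = 19  (first piece 2, then R[3]=11)
R[6] = 28
R[7] = 30  (first piece 1, then R[6]=28)
R[8] = 36  (first piece 2, then R[6]=28)
R[9] = 39  (first piece 3, then R[6]=28)
R[10] = 44  (first piece 2, then R[8]=36)
R[11] = 47  (first piece 2, then R[9]=39)
R[12] = 56  (first piece 6, then R[6]=28)
One optimal cutting: 6 + 6 → $28 + $28 = $56.

56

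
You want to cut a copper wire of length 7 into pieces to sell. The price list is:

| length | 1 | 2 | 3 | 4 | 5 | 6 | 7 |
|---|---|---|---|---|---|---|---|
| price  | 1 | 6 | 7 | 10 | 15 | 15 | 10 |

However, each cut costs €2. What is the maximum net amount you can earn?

19

Consider every possible first cut. v[k] is the best of p[i]+v[k−i] over all sellable i≤k, charging 2 whenever i<k.
v[1] = 1
v[2] = 6
v[3] = 7
v[4] = 10  (first piece 2, then v[2]=6)
v[5] = 15
v[6] = 15
v[7] = 19  (first piece 2, then v[5]=15)
One optimal plan: pieces 5 + 2 (1 cut) → €21 − €2 = €19.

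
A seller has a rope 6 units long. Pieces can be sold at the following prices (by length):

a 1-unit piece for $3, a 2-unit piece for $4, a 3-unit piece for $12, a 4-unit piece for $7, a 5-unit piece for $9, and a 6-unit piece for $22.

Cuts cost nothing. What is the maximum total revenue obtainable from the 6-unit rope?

Build R[k] bottom-up: R[k] = max over allowed piece i of (p[i] + R[k−i]).
R[1] = 3
R[2] = max(3+3, 4+0) = 6
R[3] = max(3+6, 4+3, 12+0) = 12
R[4] = max(3+12, 4+6, 12+3, 7+0) = 15
R[5] = max(3+15, 4+12, 12+6, 7+3, 9+0) = 18
R[6] = max(3+18, 4+15, 12+12, 7+6, 9+3, 22+0) = 24
One optimal cutting: 3 + 3 → $12 + $12 = $24.

24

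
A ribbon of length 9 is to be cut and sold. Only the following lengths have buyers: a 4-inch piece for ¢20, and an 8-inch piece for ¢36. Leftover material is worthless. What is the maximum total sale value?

40

Build r[k] bottom-up: r[k] = max over allowed piece i of (p[i] + r[k−i]).
r[1] = 0
r[2] = 0
r[3] = 0
r[4] = 20
r[5] = 20
r[6] = 20
r[7] = 20
r[8] = 40  (first piece 4, then r[4]=20)
r[9] = 40
One optimal cutting: pieces 4 + 4 with 1 inch of scrap → ¢40.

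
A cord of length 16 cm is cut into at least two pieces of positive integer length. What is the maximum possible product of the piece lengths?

Let g[k] be the best product for length k (with at least one cut). For each first piece i, the rest contributes max(k−i, g[k−i]).
g[2] = 1*max(1,0) = 1*1 = 1
g[3] = 1*max(2,1) = 1*2 = 2
g[4] = 2*max(2,1) = 2*2 = 4
g[5] = 2*max(3,2) = 2*3 = 6
g[6] = 3*max(3,2) = 3*3 = 9
g[7] = 2*max(5,6) = 2*6 = 12
g[8] = 2*max(6,9) = 2*9 = 18
g[9] = 3*max(6,9) = 3*9 = 27
g[10] = 2*max(8,18) = 2*18 = 36
g[11] = 2*max(9,27) = 2*27 = 54
g[12] = 3*max(9,27) = 3*27 = 81
g[13] = 2*max(11,54) = 2*54 = 108
g[14] = 2*max(12,81) = 2*81 = 162
g[15] = 3*max(12,81) = 3*81 = 243
g[16] = 2*max(14,162) = 2*162 = 324
One optimal split: 3 + 3 + 3 + 3 + 2 + 2; product 3*3*3*3*2*2 = 324.

324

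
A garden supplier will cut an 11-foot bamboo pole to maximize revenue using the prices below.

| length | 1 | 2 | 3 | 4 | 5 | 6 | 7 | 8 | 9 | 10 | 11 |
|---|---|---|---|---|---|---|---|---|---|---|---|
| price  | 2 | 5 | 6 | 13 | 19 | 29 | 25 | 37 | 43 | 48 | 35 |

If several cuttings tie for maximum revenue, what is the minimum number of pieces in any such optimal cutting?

Build r[k] bottom-up: r[k] = max over allowed piece i of (p[i] + r[k−i]).
r[1] = 2
r[2] = max(2+2, 5+0) = 5
r[3] = max(2+5, 5+2, 6+0) = 7
r[4] = max(2+7, 5+5, 6+2, 13+0) = 13
r[5] = max(2+13, 5+7, 6+5, 13+2, 19+0) = 19
r[6] = max(2+19, 5+13, 6+7, 13+5, 19+2, 29+0) = 29
r[7] = max(2+29, 5+19, 6+13, …, 29+2, 25+0) = 31
r[8] = max(2+31, 5+29, 6+19, …, 25+2, 37+0) = 37
r[9] = max(2+37, 5+31, 6+29, …, 37+2, 43+0) = 43
r[10] = max(2+43, 5+37, 6+31, …, 43+2, 48+0) = 48
r[11] = max(2+48, 5+43, 6+37, …, 48+2, 35+0) = 50
Maximum revenue is $50.
Now minimize piece count subject to staying optimal: for each k, pieces[k] = 1 + min over i with p[i]+r[k−i]=r[k] of pieces[k−i].
pieces[8] = 1
pieces[9] = 1
pieces[10] = 1
pieces[11] = 2

2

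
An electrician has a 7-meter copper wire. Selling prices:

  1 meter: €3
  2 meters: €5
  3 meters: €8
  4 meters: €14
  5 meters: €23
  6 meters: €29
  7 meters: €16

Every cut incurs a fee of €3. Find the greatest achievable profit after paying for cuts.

Consider every possible first cut. v[k] is the best of p[i]+v[k−i] over all sellable i≤k, charging 3 whenever i<k.
v[1] = 3
v[2] = 5
v[3] = 8
v[4] = 14
v[5] = 23
v[6] = 29
v[7] = 29  (first piece 1, then v[6]=29)
One optimal plan: pieces 6 + 1 (1 cut) → €32 − €3 = €29.

29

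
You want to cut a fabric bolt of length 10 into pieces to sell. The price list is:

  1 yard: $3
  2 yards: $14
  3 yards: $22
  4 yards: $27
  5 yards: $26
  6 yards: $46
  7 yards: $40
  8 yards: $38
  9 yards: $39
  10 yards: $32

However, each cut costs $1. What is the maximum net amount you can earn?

Let r[k] be the best obtainable value from length k. For each k, try every first piece i and keep the best of price[i] + r[k−i] minus the 1 cut fee when i<k.
r[1] = 3
r[2] = max(3+3-1, 14+0) = 14
r[3] = max(3+14-1, 14+3-1, 22+0) = 22
r[4] = max(3+22-1, 14+14-1, 22+3-1, 27+0) = 27
r[5] = max(3+27-1, 14+22-1, 22+14-1, 27+3-1, 26+0) = 35
r[6] = max(3+35-1, 14+27-1, 22+22-1, 27+14-1, 26+3-1, 46+0) = 46
r[7] = max(3+46-1, 14+35-1, 22+27-1, …, 46+3-1, 40+0) = 48
r[8] = max(3+48-1, 14+46-1, 22+35-1, …, 40+3-1, 38+0) = 59
r[9] = max(3+59-1, 14+48-1, 22+46-1, …, 38+3-1, 39+0) = 67
r[10] = max(3+67-1, 14+59-1, 22+48-1, …, 39+3-1, 32+0) = 72
One optimal plan: pieces 6 + 2 + 2 (2 cuts) → $74 − $2 = $72.

72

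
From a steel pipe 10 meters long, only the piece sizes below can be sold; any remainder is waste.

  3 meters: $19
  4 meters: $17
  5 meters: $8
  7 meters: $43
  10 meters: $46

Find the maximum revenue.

62

Build r[k] bottom-up: r[k] = max over allowed piece i of (p[i] + r[k−i]).
r[1] = 0
r[2] = 0
r[3] = 19
r[4] = max(19+0, 17+0) = 19
r[5] = max(19+0, 17+0, 8+0) = 19
r[6] = max(19+19, 17+0, 8+0) = 38
r[7] = max(19+19, 17+19, 8+0, 43+0) = 43
r[8] = max(19+19, 17+19, 8+19, 43+0) = 43
r[9] = max(19+38, 17+19, 8+19, 43+0) = 57
r[10] = max(19+43, 17+38, 8+19, 43+19, 46+0) = 62
One optimal cutting: 7 + 3 → $62.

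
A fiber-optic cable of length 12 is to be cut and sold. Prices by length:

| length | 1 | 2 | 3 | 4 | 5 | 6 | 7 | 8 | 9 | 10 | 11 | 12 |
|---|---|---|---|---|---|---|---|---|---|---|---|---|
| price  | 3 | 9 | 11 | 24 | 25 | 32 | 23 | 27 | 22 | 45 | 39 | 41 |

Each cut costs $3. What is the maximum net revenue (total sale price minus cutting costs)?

66

Build net[k] bottom-up: net[k] = max over allowed piece i of (p[i] + net[k−i]) − 3 per cut.
net[1] = 3
net[2] = max(3+3-3, 9+0) = 9
net[3] = max(3+9-3, 9+3-3, 11+0) = 11
net[4] = max(3+11-3, 9+9-3, 11+3-3, 24+0) = 24
net[5] = max(3+24-3, 9+11-3, 11+9-3, 24+3-3, 25+0) = 25
net[6] = max(3+25-3, 9+24-3, 11+11-3, 24+9-3, 25+3-3, 32+0) = 32
net[7] = max(3+32-3, 9+25-3, 11+24-3, …, 32+3-3, 23+0) = 32
net[8] = max(3+32-3, 9+32-3, 11+25-3, …, 23+3-3, 27+0) = 45
net[9] = max(3+45-3, 9+32-3, 11+32-3, …, 27+3-3, 22+0) = 46
net[10] = max(3+46-3, 9+45-3, 11+32-3, …, 22+3-3, 45+0) = 53
net[11] = max(3+53-3, 9+46-3, 11+45-3, …, 45+3-3, 39+0) = 54
net[12] = max(3+54-3, 9+53-3, 11+46-3, …, 39+3-3, 41+0) = 66
One optimal plan: pieces 4 + 4 + 4 (2 cuts) → $72 − $6 = $66.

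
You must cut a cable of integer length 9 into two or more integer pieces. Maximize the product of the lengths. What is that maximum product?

27

Define P[k] = max over 1≤i<k of i · max(k−i, P[k−i]); the inner max lets the remainder stay uncut if that's better.
P[2] = 1×max(1,0) = 1×1 = 1
P[3] = 1×max(2,1) = 1×2 = 2
P[4] = 2×max(2,1) = 2×2 = 4
P[5] = 2×max(3,2) = 2×3 = 6
P[6] = 3×max(3,2) = 3×3 = 9
P[7] = 2×max(5,6) = 2×6 = 12
P[8] = 2×max(6,9) = 2×9 = 18
P[9] = 3×max(6,9) = 3×9 = 27
One optimal split: 3 + 3 + 3; product 3×3×3 = 27.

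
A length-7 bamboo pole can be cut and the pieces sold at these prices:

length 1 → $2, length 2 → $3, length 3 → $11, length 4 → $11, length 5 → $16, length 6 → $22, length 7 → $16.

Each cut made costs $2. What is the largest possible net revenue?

22

Build net[k] bottom-up: net[k] = max over allowed piece i of (p[i] + net[k−i]) − 2 per cut.
net[1] = 2
net[2] = 3
net[3] = 11
net[4] = 11  (first piece 1, then net[3]=11)
net[5] = 16
net[6] = 22
net[7] = 22  (first piece 1, then net[6]=22)
One optimal plan: pieces 6 + 1 (1 cut) → $24 − $2 = $22.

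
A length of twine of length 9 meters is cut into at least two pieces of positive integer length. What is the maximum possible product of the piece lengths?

Define prod[k] = max over 1≤i<k of i · max(k−i, prod[k−i]); the inner max lets the remainder stay uncut if that's better.
prod[2] = 1*max(1,0) = 1*1 = 1
prod[3] = 1*max(2,1) = 1*2 = 2
prod[4] = 2*max(2,1) = 2*2 = 4
prod[5] = 2*max(3,2) = 2*3 = 6
prod[6] = 3*max(3,2) = 3*3 = 9
prod[7] = 2*max(5,6) = 2*6 = 12
prod[8] = 2*max(6,9) = 2*9 = 18
prod[9] = 3*max(6,9) = 3*9 = 27
One optimal split: 3 + 3 + 3; product 3*3*3 = 27.

27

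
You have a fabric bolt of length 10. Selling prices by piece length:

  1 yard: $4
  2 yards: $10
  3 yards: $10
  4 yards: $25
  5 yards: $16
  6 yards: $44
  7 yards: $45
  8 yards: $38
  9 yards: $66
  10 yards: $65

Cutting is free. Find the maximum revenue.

70

Consider every possible first cut. R[k] is the best of p[i]+R[k−i] over all sellable i≤k.
R[1] = 4
R[2] = max(4+4, 10+0) = 10
R[3] = max(4+10, 10+4, 10+0) = 14
R[4] = max(4+14, 10+10, 10+4, 25+0) = 25
R[5] = max(4+25, 10+14, 10+10, 25+4, 16+0) = 29
R[6] = max(4+29, 10+25, 10+14, 25+10, 16+4, 44+0) = 44
R[7] = max(4+44, 10+29, 10+25, …, 44+4, 45+0) = 48
R[8] = max(4+48, 10+44, 10+29, …, 45+4, 38+0) = 54
R[9] = max(4+54, 10+48, 10+44, …, 38+4, 66+0) = 66
R[10] = max(4+66, 10+54, 10+48, …, 66+4, 65+0) = 70
One optimal cutting: 9 + 1 → $66 + $4 = $70.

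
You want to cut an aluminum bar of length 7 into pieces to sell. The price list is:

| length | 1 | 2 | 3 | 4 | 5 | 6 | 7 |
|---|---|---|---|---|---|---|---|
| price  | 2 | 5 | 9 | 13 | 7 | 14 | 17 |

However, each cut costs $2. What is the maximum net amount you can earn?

Build net[k] bottom-up: net[k] = max over allowed piece i of (p[i] + net[k−i]) − 2 per cut.
net[1] = 2
net[2] = 5
net[3] = 9
net[4] = 13
net[5] = 13  (first piece 1, then net[4]=13)
net[6] = 16  (first piece 2, then net[4]=13)
net[7] = 20  (first piece 3, then net[4]=13)
One optimal plan: pieces 4 + 3 (1 cut) → $22 − $2 = $20.

20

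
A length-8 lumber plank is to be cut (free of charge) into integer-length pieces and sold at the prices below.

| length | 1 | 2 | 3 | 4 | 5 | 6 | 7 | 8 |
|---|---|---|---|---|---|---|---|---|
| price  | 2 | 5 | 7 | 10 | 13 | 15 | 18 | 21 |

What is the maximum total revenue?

Let v[k] be the best obtainable value from length k. For each k, try every first piece i and keep the best of price[i] + v[k−i].
v[1] = 2
v[2] = 5
v[3] = 7  (first piece 1, then v[2]=5)
v[4] = 10  (first piece 2, then v[2]=5)
v[5] = 13
v[6] = 15  (first piece 1, then v[5]=13)
v[7] = 18  (first piece 2, then v[5]=13)
v[8] = 21
Best is to sell the whole 8-foot piece uncut for $21.

21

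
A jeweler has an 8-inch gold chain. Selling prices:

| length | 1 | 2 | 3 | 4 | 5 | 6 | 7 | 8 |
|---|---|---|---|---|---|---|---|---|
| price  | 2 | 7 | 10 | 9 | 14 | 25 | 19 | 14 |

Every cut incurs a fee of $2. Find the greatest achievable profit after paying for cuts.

30

Build v[k] bottom-up: v[k] = max over allowed piece i of (p[i] + v[k−i]) − 2 per cut.
v[1] = 2
v[2] = max(2+2-2, 7+0) = 7
v[3] = max(2+7-2, 7+2-2, 10+0) = 10
v[4] = max(2+10-2, 7+7-2, 10+2-2, 9+0) = 12
v[5] = max(2+12-2, 7+10-2, 10+7-2, 9+2-2, 14+0) = 15
v[6] = max(2+15-2, 7+12-2, 10+10-2, 9+7-2, 14+2-2, 25+0) = 25
v[7] = max(2+25-2, 7+15-2, 10+12-2, …, 25+2-2, 19+0) = 25
v[8] = max(2+25-2, 7+25-2, 10+15-2, …, 19+2-2, 14+0) = 30
One optimal plan: pieces 6 + 2 (1 cut) → $32 − $2 = $30.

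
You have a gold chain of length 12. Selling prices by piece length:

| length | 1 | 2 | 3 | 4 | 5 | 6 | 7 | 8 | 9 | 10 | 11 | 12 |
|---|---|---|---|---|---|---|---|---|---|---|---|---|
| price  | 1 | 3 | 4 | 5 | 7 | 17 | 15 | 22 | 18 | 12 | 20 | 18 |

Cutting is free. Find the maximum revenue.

Let best[k] be the best obtainable value from length k. For each k, try every first piece i and keep the best of price[i] + best[k−i].
best[1] = 1
best[2] = 3
best[3] = 4  (first piece 1, then best[2]=3)
best[4] = 6  (first piece 2, then best[2]=3)
best[5] = 7  (first piece 1, then best[4]=6)
best[6] = 17
best[7] = 18  (first piece 1, then best[6]=17)
best[8] = 22
best[9] = 23  (first piece 1, then best[8]=22)
best[10] = 25  (first piece 2, then best[8]=22)
best[11] = 26  (first piece 1, then best[10]=25)
best[12] = 34  (first piece 6, then best[6]=17)
One optimal cutting: 6 + 6 → $17 + $17 = $34.

34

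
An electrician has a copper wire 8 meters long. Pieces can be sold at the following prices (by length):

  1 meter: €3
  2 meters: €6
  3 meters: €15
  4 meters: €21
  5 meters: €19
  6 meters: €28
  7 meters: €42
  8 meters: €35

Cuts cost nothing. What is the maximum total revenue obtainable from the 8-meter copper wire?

Build best[k] bottom-up: best[k] = max over allowed piece i of (p[i] + best[k−i]).
best[1] = 3
best[2] = 6  (first piece 1, then best[1]=3)
best[3] = 15
best[4] = 21
best[5] = 24  (first piece 1, then best[4]=21)
best[6] = 30  (first piece 3, then best[3]=15)
best[7] = 42
best[8] = 45  (first piece 1, then best[7]=42)
One optimal cutting: 7 + 1 → €42 + €3 = €45.

45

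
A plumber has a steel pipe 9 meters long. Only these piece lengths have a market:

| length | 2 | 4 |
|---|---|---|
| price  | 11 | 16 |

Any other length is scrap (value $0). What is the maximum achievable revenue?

44

Consider every possible first cut. best[k] is the best of p[i]+best[k−i] over all sellable i≤k.
best[1] = 0
best[2] = 11
best[3] = 11
best[4] = 22  (first piece 2, then best[2]=11)
best[5] = 22
best[6] = 33  (first piece 2, then best[4]=22)
best[7] = 33
best[8] = 44  (first piece 2, then best[6]=33)
best[9] = 44
One optimal cutting: pieces 2 + 2 + 2 + 2 with 1 meter of scrap → $44.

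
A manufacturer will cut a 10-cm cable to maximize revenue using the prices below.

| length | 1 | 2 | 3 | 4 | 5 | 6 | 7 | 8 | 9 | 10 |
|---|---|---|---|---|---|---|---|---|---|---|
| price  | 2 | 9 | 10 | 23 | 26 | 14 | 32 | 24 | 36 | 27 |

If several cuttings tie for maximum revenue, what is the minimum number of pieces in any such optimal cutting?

Build r[k] bottom-up: r[k] = max over allowed piece i of (p[i] + r[k−i]).
r[1] = 2
r[2] = max(2+2, 9+0) = 9
r[3] = max(2+9, 9+2, 10+0) = 11
r[4] = max(2+11, 9+9, 10+2, 23+0) = 23
r[5] = max(2+23, 9+11, 10+9, 23+2, 26+0) = 26
r[6] = max(2+26, 9+23, 10+11, 23+9, 26+2, 14+0) = 32
r[7] = max(2+32, 9+26, 10+23, …, 14+2, 32+0) = 35
r[8] = max(2+35, 9+32, 10+26, …, 32+2, 24+0) = 46
r[9] = max(2+46, 9+35, 10+32, …, 24+2, 36+0) = 49
r[10] = max(2+49, 9+46, 10+35, …, 36+2, 27+0) = 55
Maximum revenue is €55.
Now minimize piece count subject to staying optimal: for each k, pieces[k] = 1 + min over i with p[i]+r[k−i]=r[k] of pieces[k−i].
pieces[7] = 2
pieces[8] = 2
pieces[9] = 2
pieces[10] = 3

3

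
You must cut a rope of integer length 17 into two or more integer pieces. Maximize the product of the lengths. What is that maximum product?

486

Let P[k] be the best product for length k (with at least one cut). For each first piece i, the rest contributes max(k−i, P[k−i]).
P[2] = 1·max(1,0) = 1·1 = 1
P[3] = 1·max(2,1) = 1·2 = 2
P[4] = 2·max(2,1) = 2·2 = 4
P[5] = 2·max(3,2) = 2·3 = 6
P[6] = 3·max(3,2) = 3·3 = 9
P[7] = 2·max(5,6) = 2·6 = 12
P[8] = 2·max(6,9) = 2·9 = 18
P[9] = 3·max(6,9) = 3·9 = 27
P[10] = 2·max(8,18) = 2·18 = 36
P[11] = 2·max(9,27) = 2·27 = 54
P[12] = 3·max(9,27) = 3·27 = 81
P[13] = 2·max(11,54) = 2·54 = 108
P[14] = 2·max(12,81) = 2·81 = 162
P[15] = 3·max(12,81) = 3·81 = 243
P[16] = 2·max(14,162) = 2·162 = 324
P[17] = 2·max(15,243) = 2·243 = 486
One optimal split: 3 + 3 + 3 + 3 + 3 + 2; product 3·3·3·3·3·2 = 486.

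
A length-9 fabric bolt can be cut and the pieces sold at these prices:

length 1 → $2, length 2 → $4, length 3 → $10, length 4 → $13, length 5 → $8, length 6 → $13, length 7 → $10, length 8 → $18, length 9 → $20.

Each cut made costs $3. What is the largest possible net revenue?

Let r[k] be the best obtainable value from length k. For each k, try every first piece i and keep the best of price[i] + r[k−i] minus the 3 cut fee when i<k.
r[1] = 2
r[2] = max(2+2-3, 4+0) = 4
r[3] = max(2+4-3, 4+2-3, 10+0) = 10
r[4] = max(2+10-3, 4+4-3, 10+2-3, 13+0) = 13
r[5] = max(2+13-3, 4+10-3, 10+4-3, 13+2-3, 8+0) = 12
r[6] = max(2+12-3, 4+13-3, 10+10-3, 13+4-3, 8+2-3, 13+0) = 17
r[7] = max(2+17-3, 4+12-3, 10+13-3, …, 13+2-3, 10+0) = 20
r[8] = max(2+20-3, 4+17-3, 10+12-3, …, 10+2-3, 18+0) = 23
r[9] = max(2+23-3, 4+20-3, 10+17-3, …, 18+2-3, 20+0) = 24
One optimal plan: pieces 3 + 3 + 3 (2 cuts) → $30 − $6 = $24.

24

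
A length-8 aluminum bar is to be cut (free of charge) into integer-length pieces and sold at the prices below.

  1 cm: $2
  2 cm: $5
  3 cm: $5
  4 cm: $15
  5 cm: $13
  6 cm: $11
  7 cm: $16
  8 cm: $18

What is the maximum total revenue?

Let best[k] be the best obtainable value from length k. For each k, try every first piece i and keep the best of price[i] + best[k−i].
best[1] = 2
best[2] = max(2+2, 5+0) = 5
best[3] = max(2+5, 5+2, 5+0) = 7
best[4] = max(2+7, 5+5, 5+2, 15+0) = 15
best[5] = max(2+15, 5+7, 5+5, 15+2, 13+0) = 17
best[6] = max(2+17, 5+15, 5+7, 15+5, 13+2, 11+0) = 20
best[7] = max(2+20, 5+17, 5+15, …, 11+2, 16+0) = 22
best[8] = max(2+22, 5+20, 5+17, …, 16+2, 18+0) = 30
One optimal cutting: 4 + 4 → $15 + $15 = $30.

30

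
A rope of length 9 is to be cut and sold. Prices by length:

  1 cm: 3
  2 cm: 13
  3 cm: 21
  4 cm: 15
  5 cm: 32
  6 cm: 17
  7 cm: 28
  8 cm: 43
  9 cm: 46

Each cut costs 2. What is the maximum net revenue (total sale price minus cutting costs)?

59

Consider every possible first cut. v[k] is the best of p[i]+v[k−i] over all sellable i≤k, charging 2 whenever i<k.
v[1] = 3
v[2] = max(3+3-2, 13+0) = 13
v[3] = max(3+13-2, 13+3-2, 21+0) = 21
v[4] = max(3+21-2, 13+13-2, 21+3-2, 15+0) = 24
v[5] = max(3+24-2, 13+21-2, 21+13-2, 15+3-2, 32+0) = 32
v[6] = max(3+32-2, 13+24-2, 21+21-2, 15+13-2, 32+3-2, 17+0) = 40
v[7] = max(3+40-2, 13+32-2, 21+24-2, …, 17+3-2, 28+0) = 43
v[8] = max(3+43-2, 13+40-2, 21+32-2, …, 28+3-2, 43+0) = 51
v[9] = max(3+51-2, 13+43-2, 21+40-2, …, 43+3-2, 46+0) = 59
One optimal plan: pieces 3 + 3 + 3 (2 cuts) → 63 − 4 = 59.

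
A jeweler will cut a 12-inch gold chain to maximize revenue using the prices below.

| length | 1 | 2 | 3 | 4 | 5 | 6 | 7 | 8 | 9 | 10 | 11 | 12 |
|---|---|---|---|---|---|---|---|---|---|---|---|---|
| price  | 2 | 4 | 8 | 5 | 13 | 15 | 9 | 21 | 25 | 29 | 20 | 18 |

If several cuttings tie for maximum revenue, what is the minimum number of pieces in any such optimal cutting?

2

Consider every possible first cut. r[k] is the best of p[i]+r[k−i] over all sellable i≤k.
r[1] = 2
r[2] = max(2+2, 4+0) = 4
r[3] = max(2+4, 4+2, 8+0) = 8
r[4] = max(2+8, 4+4, 8+2, 5+0) = 10
r[5] = max(2+10, 4+8, 8+4, 5+2, 13+0) = 13
r[6] = max(2+13, 4+10, 8+8, 5+4, 13+2, 15+0) = 16
r[7] = max(2+16, 4+13, 8+10, …, 15+2, 9+0) = 18
r[8] = max(2+18, 4+16, 8+13, …, 9+2, 21+0) = 21
r[9] = max(2+21, 4+18, 8+16, …, 21+2, 25+0) = 25
r[10] = max(2+25, 4+21, 8+18, …, 25+2, 29+0) = 29
r[11] = max(2+29, 4+25, 8+21, …, 29+2, 20+0) = 31
r[12] = max(2+31, 4+29, 8+25, …, 20+2, 18+0) = 33
Maximum revenue is $33.
Now minimize piece count subject to staying optimal: for each k, pieces[k] = 1 + min over i with p[i]+r[k−i]=r[k] of pieces[k−i].
pieces[9] = 1
pieces[10] = 1
pieces[11] = 2
pieces[12] = 2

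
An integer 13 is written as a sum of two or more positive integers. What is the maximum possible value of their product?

Let prod[k] be the best product for length k (with at least one cut). For each first piece i, the rest contributes max(k−i, prod[k−i]).
prod[2] = 1*max(1,0) = 1*1 = 1
prod[3] = 1*max(2,1) = 1*2 = 2
prod[4] = 2*max(2,1) = 2*2 = 4
prod[5] = 2*max(3,2) = 2*3 = 6
prod[6] = 3*max(3,2) = 3*3 = 9
prod[7] = 2*max(5,6) = 2*6 = 12
prod[8] = 2*max(6,9) = 2*9 = 18
prod[9] = 3*max(6,9) = 3*9 = 27
prod[10] = 2*max(8,18) = 2*18 = 36
prod[11] = 2*max(9,27) = 2*27 = 54
prod[12] = 3*max(9,27) = 3*27 = 81
prod[13] = 2*max(11,54) = 2*54 = 108
One optimal split: 3 + 3 + 3 + 2 + 2; product 3*3*3*2*2 = 108.

108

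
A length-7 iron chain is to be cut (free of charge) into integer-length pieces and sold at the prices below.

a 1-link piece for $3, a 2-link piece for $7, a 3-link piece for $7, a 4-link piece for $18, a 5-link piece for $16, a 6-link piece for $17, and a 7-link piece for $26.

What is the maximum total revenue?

28

Consider every possible first cut. best[k] is the best of p[i]+best[k−i] over all sellable i≤k.
best[1] = 3
best[2] = 7
best[3] = 10  (first piece 1, then best[2]=7)
best[4] = 18
best[5] = 21  (first piece 1, then best[4]=18)
best[6] = 25  (first piece 2, then best[4]=18)
best[7] = 28  (first piece 1, then best[6]=25)
One optimal cutting: 4 + 2 + 1 → $18 + $7 + $3 = $28.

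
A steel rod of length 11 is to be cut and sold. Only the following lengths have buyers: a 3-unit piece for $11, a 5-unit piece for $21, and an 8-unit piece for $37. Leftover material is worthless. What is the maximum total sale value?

48

Build best[k] bottom-up: best[k] = max over allowed piece i of (p[i] + best[k−i]).
best[1] = 0
best[2] = 0
best[3] = 11
best[4] = 11
best[5] = 21
best[6] = 22  (first piece 3, then best[3]=11)
best[7] = 22
best[8] = 37
best[9] = 37
best[10] = 42  (first piece 5, then best[5]=21)
best[11] = 48  (first piece 3, then best[8]=37)
One optimal cutting: 8 + 3 → $48.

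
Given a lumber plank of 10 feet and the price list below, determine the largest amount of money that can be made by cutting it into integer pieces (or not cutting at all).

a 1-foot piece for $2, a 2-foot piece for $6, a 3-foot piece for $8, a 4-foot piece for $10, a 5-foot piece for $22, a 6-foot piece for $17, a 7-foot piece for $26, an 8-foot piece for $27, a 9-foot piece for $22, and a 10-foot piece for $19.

44

Build v[k] bottom-up: v[k] = max over allowed piece i of (p[i] + v[k−i]).
v[1] = 2
v[2] = max(2+2, 6+0) = 6
v[3] = max(2+6, 6+2, 8+0) = 8
v[4] = max(2+8, 6+6, 8+2, 10+0) = 12
v[5] = max(2+12, 6+8, 8+6, 10+2, 22+0) = 22
v[6] = max(2+22, 6+12, 8+8, 10+6, 22+2, 17+0) = 24
v[7] = max(2+24, 6+22, 8+12, …, 17+2, 26+0) = 28
v[8] = max(2+28, 6+24, 8+22, …, 26+2, 27+0) = 30
v[9] = max(2+30, 6+28, 8+24, …, 27+2, 22+0) = 34
v[10] = max(2+34, 6+30, 8+28, …, 22+2, 19+0) = 44
One optimal cutting: 5 + 5 → $22 + $22 = $44.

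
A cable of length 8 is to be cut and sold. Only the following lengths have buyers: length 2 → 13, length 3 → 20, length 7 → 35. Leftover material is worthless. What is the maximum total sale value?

Build best[k] bottom-up: best[k] = max over allowed piece i of (p[i] + best[k−i]).
best[1] = 0
best[2] = 13
best[3] = max(13+0, 20+0) = 20
best[4] = max(13+13, 20+0) = 26
best[5] = max(13+20, 20+13) = 33
best[6] = max(13+26, 20+20) = 40
best[7] = max(13+33, 20+26, 35+0) = 46
best[8] = max(13+40, 20+33, 35+0) = 53
One optimal cutting: 3 + 3 + 2 → 53.

53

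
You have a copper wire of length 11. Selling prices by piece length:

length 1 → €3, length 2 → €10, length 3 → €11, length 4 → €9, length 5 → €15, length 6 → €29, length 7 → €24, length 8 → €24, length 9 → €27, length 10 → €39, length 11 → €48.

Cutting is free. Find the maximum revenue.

53

Let R[k] be the best obtainable value from length k. For each k, try every first piece i and keep the best of price[i] + R[k−i].
R[1] = 3
R[2] = 10
R[3] = 13  (first piece 1, then R[2]=10)
R[4] = 20  (first piece 2, then R[2]=10)
R[5] = 23  (first piece 1, then R[4]=20)
R[6] = 30  (first piece 2, then R[4]=20)
R[7] = 33  (first piece 1, then R[6]=30)
R[8] = 40  (first piece 2, then R[6]=30)
R[9] = 43  (first piece 1, then R[8]=40)
R[10] = 50  (first piece 2, then R[8]=40)
R[11] = 53  (first piece 1, then R[10]=50)
One optimal cutting: 2 + 2 + 2 + 2 + 2 + 1 → €10 + €10 + €10 + €10 + €10 + €3 = €53.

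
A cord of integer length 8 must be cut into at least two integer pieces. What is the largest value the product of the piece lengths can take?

18

Define f[k] = max over 1≤i<k of i · max(k−i, f[k−i]); the inner max lets the remainder stay uncut if that's better.
f[2] = 1×max(1,0) = 1×1 = 1
f[3] = max(1×2, 2×1) = 2
f[4] = max(1×3, 2×2, 3×1) = 4
f[5] = max(1×4, 2×3, 3×2, 4×1) = 6
f[6] = max(1×6, 2×4, 3×3, 4×2, 5×1) = 9
f[7] = max(1×9, 2×6, 3×4, 4×3, 5×2, 6×1) = 12
f[8] = max(1×12, 2×9, 3×6, …, 6×2, 7×1) = 18
One optimal split: 3 + 3 + 2; product 3×3×2 = 18.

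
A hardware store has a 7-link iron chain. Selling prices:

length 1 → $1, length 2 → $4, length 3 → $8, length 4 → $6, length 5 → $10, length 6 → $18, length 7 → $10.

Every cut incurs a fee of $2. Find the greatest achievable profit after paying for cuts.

Consider every possible first cut. r[k] is the best of p[i]+r[k−i] over all sellable i≤k, charging 2 whenever i<k.
r[1] = 1
r[2] = 4
r[3] = 8
r[4] = 7  (first piece 1, then r[3]=8)
r[5] = 10  (first piece 2, then r[3]=8)
r[6] = 18
r[7] = 17  (first piece 1, then r[6]=18)
One optimal plan: pieces 6 + 1 (1 cut) → $19 − $2 = $17.

17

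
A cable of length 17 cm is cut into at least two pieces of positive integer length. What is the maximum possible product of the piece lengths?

486

Define prod[k] = max over 1≤i<k of i · max(k−i, prod[k−i]); the inner max lets the remainder stay uncut if that's better.
Small cases: prod[2]=1, prod[3]=2, prod[4]=4, prod[5]=6, prod[6]=9, prod[7]=12, prod[8]=18, prod[9]=27, prod[10]=36.
prod[11] = max(1*36, 2*27, 3*18, …, 9*2, 10*1) = 54
prod[12] = max(1*54, 2*36, 3*27, …, 10*2, 11*1) = 81
prod[13] = max(1*81, 2*54, 3*36, …, 11*2, 12*1) = 108
prod[14] = max(1*108, 2*81, 3*54, …, 12*2, 13*1) = 162
prod[15] = max(1*162, 2*108, 3*81, …, 13*2, 14*1) = 243
prod[16] = max(1*243, 2*162, 3*108, …, 14*2, 15*1) = 324
prod[17] = max(1*324, 2*243, 3*162, …, 15*2, 16*1) = 486
One optimal split: 3 + 3 + 3 + 3 + 3 + 2; product 3*3*3*3*3*2 = 486.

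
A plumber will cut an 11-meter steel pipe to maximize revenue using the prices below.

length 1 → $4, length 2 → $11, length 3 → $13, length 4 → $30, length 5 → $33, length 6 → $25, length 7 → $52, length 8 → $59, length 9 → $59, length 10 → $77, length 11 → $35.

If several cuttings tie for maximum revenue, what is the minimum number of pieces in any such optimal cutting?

2

Consider every possible first cut. r[k] is the best of p[i]+r[k−i] over all sellable i≤k.
r[1] = 4
r[2] = 11
r[3] = 15  (first piece 1, then r[2]=11)
r[4] = 30
r[5] = 34  (first piece 1, then r[4]=30)
r[6] = 41  (first piece 2, then r[4]=30)
r[7] = 52
r[8] = 60  (first piece 4, then r[4]=30)
r[9] = 64  (first piece 1, then r[8]=60)
r[10] = 77
r[11] = 82  (first piece 4, then r[7]=52)
Maximum revenue is $82.
Now minimize piece count subject to staying optimal: for each k, pieces[k] = 1 + min over i with p[i]+r[k−i]=r[k] of pieces[k−i].
pieces[8] = 2
pieces[9] = 3
pieces[10] = 1
pieces[11] = 2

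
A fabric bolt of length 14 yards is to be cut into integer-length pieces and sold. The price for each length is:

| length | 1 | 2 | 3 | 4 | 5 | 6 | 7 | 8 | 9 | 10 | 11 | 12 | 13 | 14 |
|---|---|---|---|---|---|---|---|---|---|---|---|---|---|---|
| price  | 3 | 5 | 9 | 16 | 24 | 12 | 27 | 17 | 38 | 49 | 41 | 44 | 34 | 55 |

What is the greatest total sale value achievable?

Let v[k] be the best obtainable value from length k. For each k, try every first piece i and keep the best of price[i] + v[k−i].
v[1] = 3
v[2] = 6  (first piece 1, then v[1]=3)
v[3] = 9  (first piece 1, then v[2]=6)
v[4] = 16
v[5] = 24
v[6] = 27  (first piece 1, then v[5]=24)
v[7] = 30  (first piece 1, then v[6]=27)
v[8] = 33  (first piece 1, then v[7]=30)
v[9] = 40  (first piece 4, then v[5]=24)
v[10] = 49
v[11] = 52  (first piece 1, then v[10]=49)
v[12] = 55  (first piece 1, then v[11]=52)
v[13] = 58  (first piece 1, then v[12]=55)
v[14] = 65  (first piece 4, then v[10]=49)
One optimal cutting: 10 + 4 → $49 + $16 = $65.

65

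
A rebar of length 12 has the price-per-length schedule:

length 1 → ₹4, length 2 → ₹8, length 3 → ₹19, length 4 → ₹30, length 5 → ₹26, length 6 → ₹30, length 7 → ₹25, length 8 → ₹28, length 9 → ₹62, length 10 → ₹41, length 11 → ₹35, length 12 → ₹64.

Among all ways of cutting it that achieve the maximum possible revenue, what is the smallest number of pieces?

Build r[k] bottom-up: r[k] = max over allowed piece i of (p[i] + r[k−i]).
r[1] = 4
r[2] = 8  (first piece 1, then r[1]=4)
r[3] = 19
r[4] = 30
r[5] = 34  (first piece 1, then r[4]=30)
r[6] = 38  (first piece 1, then r[5]=34)
r[7] = 49  (first piece 3, then r[4]=30)
r[8] = 60  (first piece 4, then r[4]=30)
r[9] = 64  (first piece 1, then r[8]=60)
r[10] = 68  (first piece 1, then r[9]=64)
r[11] = 79  (first piece 3, then r[8]=60)
r[12] = 90  (first piece 4, then r[8]=60)
Maximum revenue is ₹90.
Now minimize piece count subject to staying optimal: for each k, pieces[k] = 1 + min over i with p[i]+r[k−i]=r[k] of pieces[k−i].
pieces[9] = 3
pieces[10] = 3
pieces[11] = 3
pieces[12] = 3

3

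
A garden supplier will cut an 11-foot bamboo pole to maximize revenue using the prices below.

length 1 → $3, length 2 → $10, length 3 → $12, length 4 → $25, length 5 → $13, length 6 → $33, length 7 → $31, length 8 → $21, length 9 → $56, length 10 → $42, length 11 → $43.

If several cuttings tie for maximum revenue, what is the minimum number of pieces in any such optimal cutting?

2

Consider every possible first cut. r[k] is the best of p[i]+r[k−i] over all sellable i≤k.
r[1] = 3
r[2] = max(3+3, 10+0) = 10
r[3] = max(3+10, 10+3, 12+0) = 13
r[4] = max(3+13, 10+10, 12+3, 25+0) = 25
r[5] = max(3+25, 10+13, 12+10, 25+3, 13+0) = 28
r[6] = max(3+28, 10+25, 12+13, 25+10, 13+3, 33+0) = 35
r[7] = max(3+35, 10+28, 12+25, …, 33+3, 31+0) = 38
r[8] = max(3+38, 10+35, 12+28, …, 31+3, 21+0) = 50
r[9] = max(3+50, 10+38, 12+35, …, 21+3, 56+0) = 56
r[10] = max(3+56, 10+50, 12+38, …, 56+3, 42+0) = 60
r[11] = max(3+60, 10+56, 12+50, …, 42+3, 43+0) = 66
Maximum revenue is $66.
Now minimize piece count subject to staying optimal: for each k, pieces[k] = 1 + min over i with p[i]+r[k−i]=r[k] of pieces[k−i].
pieces[8] = 2
pieces[9] = 1
pieces[10] = 3
pieces[11] = 2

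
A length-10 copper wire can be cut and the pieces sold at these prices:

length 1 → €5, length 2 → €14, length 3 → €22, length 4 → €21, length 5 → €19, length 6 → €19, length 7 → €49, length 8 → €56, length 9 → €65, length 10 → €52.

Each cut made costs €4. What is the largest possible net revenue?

67

Build net[k] bottom-up: net[k] = max over allowed piece i of (p[i] + net[k−i]) − 4 per cut.
net[1] = 5
net[2] = 14
net[3] = 22
net[4] = 24  (first piece 2, then net[2]=14)
net[5] = 32  (first piece 2, then net[3]=22)
net[6] = 40  (first piece 3, then net[3]=22)
net[7] = 49
net[8] = 56
net[9] = 65
net[10] = 67  (first piece 3, then net[7]=49)
One optimal plan: pieces 7 + 3 (1 cut) → €71 − €4 = €67.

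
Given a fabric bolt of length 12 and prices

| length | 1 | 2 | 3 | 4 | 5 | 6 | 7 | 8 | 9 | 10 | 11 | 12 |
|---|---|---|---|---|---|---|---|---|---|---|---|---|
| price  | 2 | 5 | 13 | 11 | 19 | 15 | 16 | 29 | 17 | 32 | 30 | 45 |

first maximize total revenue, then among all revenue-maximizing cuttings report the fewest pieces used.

Build r[k] bottom-up: r[k] = max over allowed piece i of (p[i] + r[k−i]).
r[1] = 2
r[2] = 5
r[3] = 13
r[4] = 15  (first piece 1, then r[3]=13)
r[5] = 19
r[6] = 26  (first piece 3, then r[3]=13)
r[7] = 28  (first piece 1, then r[6]=26)
r[8] = 32  (first piece 3, then r[5]=19)
r[9] = 39  (first piece 3, then r[6]=26)
r[10] = 41  (first piece 1, then r[9]=39)
r[11] = 45  (first piece 3, then r[8]=32)
r[12] = 52  (first piece 3, then r[9]=39)
Maximum revenue is $52.
Now minimize piece count subject to staying optimal: for each k, pieces[k] = 1 + min over i with p[i]+r[k−i]=r[k] of pieces[k−i].
pieces[9] = 3
pieces[10] = 4
pieces[11] = 3
pieces[12] = 4

4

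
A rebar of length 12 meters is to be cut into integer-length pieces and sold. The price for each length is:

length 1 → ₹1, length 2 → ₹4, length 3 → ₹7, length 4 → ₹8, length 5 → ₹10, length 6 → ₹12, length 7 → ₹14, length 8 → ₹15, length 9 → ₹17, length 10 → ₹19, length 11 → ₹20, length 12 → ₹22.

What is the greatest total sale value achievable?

Build v[k] bottom-up: v[k] = max over allowed piece i of (p[i] + v[k−i]).
v[1] = 1
v[2] = 4
v[3] = 7
v[4] = 8  (first piece 1, then v[3]=7)
v[5] = 11  (first piece 2, then v[3]=7)
v[6] = 14  (first piece 3, then v[3]=7)
v[7] = 15  (first piece 1, then v[6]=14)
v[8] = 18  (first piece 2, then v[6]=14)
v[9] = 21  (first piece 3, then v[6]=14)
v[10] = 22  (first piece 1, then v[9]=21)
v[11] = 25  (first piece 2, then v[9]=21)
v[12] = 28  (first piece 3, then v[9]=21)
One optimal cutting: 3 + 3 + 3 + 3 → ₹7 + ₹7 + ₹7 + ₹7 = ₹28.

28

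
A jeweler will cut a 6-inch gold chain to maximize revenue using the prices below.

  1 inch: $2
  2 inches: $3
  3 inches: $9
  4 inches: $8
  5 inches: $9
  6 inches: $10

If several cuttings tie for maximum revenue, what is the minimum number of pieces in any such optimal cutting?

2

Let r[k] be the best obtainable value from length k. For each k, try every first piece i and keep the best of price[i] + r[k−i].
r[1] = 2
r[2] = 4  (first piece 1, then r[1]=2)
r[3] = 9
r[4] = 11  (first piece 1, then r[3]=9)
r[5] = 13  (first piece 1, then r[4]=11)
r[6] = 18  (first piece 3, then r[3]=9)
Maximum revenue is $18.
Now minimize piece count subject to staying optimal: for each k, pieces[k] = 1 + min over i with p[i]+r[k−i]=r[k] of pieces[k−i].
pieces[3] = 1
pieces[4] = 2
pieces[5] = 3
pieces[6] = 2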